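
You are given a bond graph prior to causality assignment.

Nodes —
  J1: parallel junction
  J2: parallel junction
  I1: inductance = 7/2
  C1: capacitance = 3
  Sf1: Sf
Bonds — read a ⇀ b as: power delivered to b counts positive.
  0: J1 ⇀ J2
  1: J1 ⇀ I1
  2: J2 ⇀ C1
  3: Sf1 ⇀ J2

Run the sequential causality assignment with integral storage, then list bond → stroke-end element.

b0 →J1
b1 →I1
b2 →J2
b3 →Sf1

β3 stroke→Sf1  (Sf1: flow source, stroke at near end)
β1 stroke→I1  (I1 outputs flow p/I1)
β0 stroke→J1  (only one effort-in slot at J1)
β2 stroke→J2  (only one effort-in slot at J2)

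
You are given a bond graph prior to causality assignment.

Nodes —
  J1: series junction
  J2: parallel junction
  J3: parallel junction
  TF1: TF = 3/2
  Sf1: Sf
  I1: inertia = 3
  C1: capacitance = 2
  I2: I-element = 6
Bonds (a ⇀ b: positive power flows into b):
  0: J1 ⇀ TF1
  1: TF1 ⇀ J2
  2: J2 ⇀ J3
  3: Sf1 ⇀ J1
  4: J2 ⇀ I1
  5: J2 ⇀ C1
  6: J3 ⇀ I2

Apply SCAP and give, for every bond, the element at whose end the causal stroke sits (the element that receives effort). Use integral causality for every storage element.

bond 0 stroke at J1
bond 1 stroke at TF1
bond 2 stroke at J3
bond 3 stroke at Sf1
bond 4 stroke at I1
bond 5 stroke at J2
bond 6 stroke at I2

b3 |Sf1  (source Sf1 imposes f)
b0 |J1  (J1 flow already set via bond 3)
b1 |TF1  (TF1: transformer flips bond 0)
b4 |I1  (prefer integral on I1)
b5 |J2  (prefer integral on C1)
b2 |J3  (J2 effort already set via bond 5)
b6 |I2  (J3 effort already set via bond 2)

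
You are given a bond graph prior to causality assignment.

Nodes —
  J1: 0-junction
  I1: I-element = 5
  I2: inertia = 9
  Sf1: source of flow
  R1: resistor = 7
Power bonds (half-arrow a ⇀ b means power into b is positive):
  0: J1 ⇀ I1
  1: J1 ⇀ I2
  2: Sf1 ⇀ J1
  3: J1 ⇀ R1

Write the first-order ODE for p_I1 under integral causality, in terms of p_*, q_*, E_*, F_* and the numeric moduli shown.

b2 stroke→Sf1  (Sf1 fixes flow; stroke at Sf1)
b0 stroke→I1  (I1 integral (f out))
b1 stroke→I2  (prefer integral on I2)
b3 stroke→J1  (J1 needs exactly one e-in)

dp_I1/dt = 7*F_Sf1 - 7*p_I1/5 - 7*p_I2/9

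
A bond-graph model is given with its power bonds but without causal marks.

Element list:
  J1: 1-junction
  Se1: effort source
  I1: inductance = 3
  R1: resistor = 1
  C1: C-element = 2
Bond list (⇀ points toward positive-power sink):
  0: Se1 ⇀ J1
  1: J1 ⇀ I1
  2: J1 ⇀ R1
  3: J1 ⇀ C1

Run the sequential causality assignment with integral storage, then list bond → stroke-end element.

β0 |J1  (Se1 (Se) sets effort on bond)
β1 |I1  (I1: I, integral causality)
β2 |J1  (J1: bond 1 brought flow, rest push out)
β3 |J1  (J1 flow already set via bond 1)

bond 0 stroke→J1
bond 1 stroke→I1
bond 2 stroke→J1
bond 3 stroke→J1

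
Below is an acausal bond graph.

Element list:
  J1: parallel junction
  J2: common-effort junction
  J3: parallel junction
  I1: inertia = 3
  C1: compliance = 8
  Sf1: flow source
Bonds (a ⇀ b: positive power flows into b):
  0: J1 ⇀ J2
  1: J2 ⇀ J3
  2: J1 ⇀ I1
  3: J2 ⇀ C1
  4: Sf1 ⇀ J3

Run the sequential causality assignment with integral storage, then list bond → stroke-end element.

#0 stroke→J1
#1 stroke→J3
#2 stroke→I1
#3 stroke→J2
#4 stroke→Sf1

β4 →Sf1  (source Sf1 imposes f)
β1 →J3  (J3: last free bond brings effort in)
β2 →I1  (I1 outputs flow p/I1)
β0 →J1  (J1: last free bond brings effort in)
β3 →J2  (only one effort-in slot at J2)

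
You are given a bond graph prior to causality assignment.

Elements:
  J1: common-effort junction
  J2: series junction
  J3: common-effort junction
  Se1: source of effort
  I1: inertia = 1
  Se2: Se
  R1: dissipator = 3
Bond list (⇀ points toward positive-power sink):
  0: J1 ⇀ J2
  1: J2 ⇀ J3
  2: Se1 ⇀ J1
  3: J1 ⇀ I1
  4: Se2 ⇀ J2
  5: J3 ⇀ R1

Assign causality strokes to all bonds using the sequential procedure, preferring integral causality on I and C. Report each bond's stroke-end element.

bond 0 |J2
bond 1 |J3
bond 2 |J1
bond 3 |I1
bond 4 |J2
bond 5 |R1

bond 2 |J1  (Se1 fixes effort; stroke away)
bond 4 |J2  (Se2 (Se) sets effort on bond)
bond 0 |J2  (common-e at J1 fixed by 2)
bond 3 |I1  (0-jn J1 has e-setter on 2)
bond 1 |J3  (closing 1-jn rule on J2)
bond 5 |R1  (J3 effort already set via bond 1)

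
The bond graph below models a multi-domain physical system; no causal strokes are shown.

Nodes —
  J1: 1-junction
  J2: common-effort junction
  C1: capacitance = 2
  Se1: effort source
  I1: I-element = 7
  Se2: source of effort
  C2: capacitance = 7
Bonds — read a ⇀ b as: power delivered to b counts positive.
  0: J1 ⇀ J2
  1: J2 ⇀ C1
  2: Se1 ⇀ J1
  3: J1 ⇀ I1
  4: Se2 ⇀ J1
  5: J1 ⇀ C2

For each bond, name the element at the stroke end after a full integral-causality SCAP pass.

bond 2 stroke at J1  (Se1: effort source, stroke at far end)
bond 4 stroke at J1  (source Se2 imposes e)
bond 1 stroke at J2  (prefer integral on C1)
bond 0 stroke at J1  (common-e at J2 fixed by 1)
bond 3 stroke at I1  (prefer integral on I1)
bond 5 stroke at J1  (1-jn J1 has f-setter on 3)

bond 0 →J1
bond 1 →J2
bond 2 →J1
bond 3 →I1
bond 4 →J1
bond 5 →J1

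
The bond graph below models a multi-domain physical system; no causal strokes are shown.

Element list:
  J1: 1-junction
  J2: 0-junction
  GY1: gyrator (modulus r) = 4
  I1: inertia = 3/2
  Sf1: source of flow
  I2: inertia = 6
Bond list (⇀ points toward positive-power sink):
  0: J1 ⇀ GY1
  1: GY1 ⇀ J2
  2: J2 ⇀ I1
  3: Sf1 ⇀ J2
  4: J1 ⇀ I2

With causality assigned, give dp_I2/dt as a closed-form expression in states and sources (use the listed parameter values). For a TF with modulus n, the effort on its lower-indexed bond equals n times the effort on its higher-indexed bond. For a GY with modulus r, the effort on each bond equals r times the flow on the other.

dp_I2/dt = 4*F_Sf1 - 8*p_I1/3

b3 |Sf1  (Sf1 (Sf) sets flow on bond)
b2 |I1  (I1 outputs flow p/I1)
b1 |J2  (closing 0-jn rule on J2)
b0 |J1  (GY1 both-in/both-out from 1)
b4 |I2  (J1: last free bond brings flow in)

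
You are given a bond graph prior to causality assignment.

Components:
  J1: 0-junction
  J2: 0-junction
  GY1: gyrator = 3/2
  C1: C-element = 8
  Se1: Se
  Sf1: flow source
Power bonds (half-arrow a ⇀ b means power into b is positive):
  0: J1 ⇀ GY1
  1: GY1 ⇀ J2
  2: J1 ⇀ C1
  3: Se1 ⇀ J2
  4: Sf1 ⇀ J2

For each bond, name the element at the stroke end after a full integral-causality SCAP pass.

β0 |GY1
β1 |GY1
β2 |J1
β3 |J2
β4 |Sf1

#3 stroke→J2  (Se1 (Se) sets effort on bond)
#4 stroke→Sf1  (Sf1: flow source, stroke at near end)
#1 stroke→GY1  (J2: bond 3 brought effort, rest push out)
#0 stroke→GY1  (GY1: gyrator matches bond 1)
#2 stroke→J1  (J1 needs exactly one e-in)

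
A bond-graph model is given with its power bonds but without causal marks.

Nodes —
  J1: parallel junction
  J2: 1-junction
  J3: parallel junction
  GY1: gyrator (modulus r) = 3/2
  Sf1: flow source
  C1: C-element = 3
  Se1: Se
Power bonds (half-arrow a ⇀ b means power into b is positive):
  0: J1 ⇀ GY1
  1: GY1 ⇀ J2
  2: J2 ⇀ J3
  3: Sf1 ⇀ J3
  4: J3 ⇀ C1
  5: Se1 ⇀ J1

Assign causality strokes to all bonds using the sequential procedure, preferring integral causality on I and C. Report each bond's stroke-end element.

#0 stroke→GY1
#1 stroke→GY1
#2 stroke→J2
#3 stroke→Sf1
#4 stroke→J3
#5 stroke→J1

bond 3 →Sf1  (source Sf1 imposes f)
bond 5 →J1  (Se1 fixes effort; stroke away)
bond 0 →GY1  (common-e at J1 fixed by 5)
bond 1 →GY1  (GY GY1: same side as bond 0)
bond 2 →J2  (common-f at J2 fixed by 1)
bond 4 →J3  (J3 needs exactly one e-in)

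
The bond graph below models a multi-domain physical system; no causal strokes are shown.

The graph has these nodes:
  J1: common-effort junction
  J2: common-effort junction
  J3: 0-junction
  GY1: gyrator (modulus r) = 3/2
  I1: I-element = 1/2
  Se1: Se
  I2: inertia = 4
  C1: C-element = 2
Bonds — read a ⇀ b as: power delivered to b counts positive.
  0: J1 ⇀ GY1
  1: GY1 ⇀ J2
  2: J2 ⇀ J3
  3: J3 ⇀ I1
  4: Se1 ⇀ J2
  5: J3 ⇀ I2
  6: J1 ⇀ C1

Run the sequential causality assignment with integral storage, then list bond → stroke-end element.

b4 |J2  (Se1 (Se) sets effort on bond)
b1 |GY1  (J2: bond 4 brought effort, rest push out)
b2 |J3  (common-e at J2 fixed by 4)
b3 |I1  (J3: bond 2 brought effort, rest push out)
b5 |I2  (J3: bond 2 brought effort, rest push out)
b0 |GY1  (through GY1, causality inverts; strokes same side of GY1)
b6 |J1  (J1: last free bond brings effort in)

b0 →GY1
b1 →GY1
b2 →J3
b3 →I1
b4 →J2
b5 →I2
b6 →J1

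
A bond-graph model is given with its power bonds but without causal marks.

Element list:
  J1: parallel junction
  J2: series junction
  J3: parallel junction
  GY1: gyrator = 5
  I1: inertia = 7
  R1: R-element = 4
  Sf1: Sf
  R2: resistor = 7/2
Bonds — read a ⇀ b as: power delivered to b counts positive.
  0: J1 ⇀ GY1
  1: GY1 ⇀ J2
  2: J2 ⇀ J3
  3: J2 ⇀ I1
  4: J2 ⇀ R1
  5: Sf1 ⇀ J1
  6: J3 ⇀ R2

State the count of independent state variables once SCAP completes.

bond 5 stroke→Sf1  (Sf1 fixes flow; stroke at Sf1)
bond 0 stroke→J1  (closing 0-jn rule on J1)
bond 1 stroke→J2  (through GY1, causality inverts; strokes same side of GY1)
bond 3 stroke→I1  (I1 outputs flow p/I1)
bond 2 stroke→J2  (J2 flow already set via bond 3)
bond 4 stroke→J2  (J2: bond 3 brought flow, rest push out)
bond 6 stroke→J3  (only one effort-in slot at J3)

1  (I1 all integral)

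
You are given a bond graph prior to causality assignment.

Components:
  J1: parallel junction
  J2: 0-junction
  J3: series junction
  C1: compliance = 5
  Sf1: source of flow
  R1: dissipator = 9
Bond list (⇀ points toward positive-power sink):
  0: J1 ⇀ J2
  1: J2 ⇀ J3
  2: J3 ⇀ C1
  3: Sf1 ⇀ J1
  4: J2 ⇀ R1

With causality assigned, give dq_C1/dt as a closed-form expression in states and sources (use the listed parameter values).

dq_C1/dt = F_Sf1 - q_C1/45

#3 →Sf1  (Sf1 (Sf) sets flow on bond)
#0 →J1  (J1 needs exactly one e-in)
#2 →J3  (C1 outputs effort q/C1)
#1 →J2  (J3 needs exactly one f-in)
#4 →R1  (J2 effort already set via bond 1)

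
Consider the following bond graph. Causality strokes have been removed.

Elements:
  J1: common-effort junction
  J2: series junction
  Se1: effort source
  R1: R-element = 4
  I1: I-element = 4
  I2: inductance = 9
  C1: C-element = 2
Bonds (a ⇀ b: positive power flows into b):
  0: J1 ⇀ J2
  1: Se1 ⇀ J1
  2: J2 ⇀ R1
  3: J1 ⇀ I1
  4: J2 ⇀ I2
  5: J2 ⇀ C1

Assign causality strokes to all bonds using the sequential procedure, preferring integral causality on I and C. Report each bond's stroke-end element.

b0 →J2
b1 →J1
b2 →J2
b3 →I1
b4 →I2
b5 →J2

β1 |J1  (source Se1 imposes e)
β0 |J2  (J1 effort already set via bond 1)
β3 |I1  (J1: bond 1 brought effort, rest push out)
β4 |I2  (I2 integral (f out))
β2 |J2  (1-jn J2 has f-setter on 4)
β5 |J2  (1-jn J2 has f-setter on 4)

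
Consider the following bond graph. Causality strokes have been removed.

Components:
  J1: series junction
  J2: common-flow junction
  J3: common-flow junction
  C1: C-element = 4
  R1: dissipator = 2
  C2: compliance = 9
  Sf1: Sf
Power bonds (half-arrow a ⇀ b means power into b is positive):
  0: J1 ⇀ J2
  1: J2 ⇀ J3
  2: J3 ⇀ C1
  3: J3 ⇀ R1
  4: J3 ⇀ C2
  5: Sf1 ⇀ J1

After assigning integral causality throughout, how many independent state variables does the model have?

#5 →Sf1  (Sf1: flow source, stroke at near end)
#0 →J1  (common-f at J1 fixed by 5)
#1 →J2  (common-f at J2 fixed by 0)
#2 →J3  (1-jn J3 has f-setter on 1)
#3 →J3  (J3 flow already set via bond 1)
#4 →J3  (J3: bond 1 brought flow, rest push out)

2  (C1, C2 all integral)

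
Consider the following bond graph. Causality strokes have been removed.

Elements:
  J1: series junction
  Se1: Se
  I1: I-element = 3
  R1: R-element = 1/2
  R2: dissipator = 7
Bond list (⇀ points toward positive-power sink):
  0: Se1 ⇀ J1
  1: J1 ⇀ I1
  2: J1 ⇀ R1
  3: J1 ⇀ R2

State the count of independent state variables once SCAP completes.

1  (I1 all integral)

b0 stroke→J1  (Se1: effort source, stroke at far end)
b1 stroke→I1  (I1 integral (f out))
b2 stroke→J1  (1-jn J1 has f-setter on 1)
b3 stroke→J1  (J1 flow already set via bond 1)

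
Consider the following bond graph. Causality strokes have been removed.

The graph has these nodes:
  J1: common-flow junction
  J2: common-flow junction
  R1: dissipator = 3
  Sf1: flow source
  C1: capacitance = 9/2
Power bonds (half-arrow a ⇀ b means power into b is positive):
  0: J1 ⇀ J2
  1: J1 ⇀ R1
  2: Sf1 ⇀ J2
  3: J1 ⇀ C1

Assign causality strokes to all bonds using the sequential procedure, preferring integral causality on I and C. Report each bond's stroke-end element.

b2 stroke→Sf1  (Sf1 (Sf) sets flow on bond)
b0 stroke→J2  (1-jn J2 has f-setter on 2)
b1 stroke→J1  (J1: bond 0 brought flow, rest push out)
b3 stroke→J1  (J1: bond 0 brought flow, rest push out)

bond 0 stroke at J2
bond 1 stroke at J1
bond 2 stroke at Sf1
bond 3 stroke at J1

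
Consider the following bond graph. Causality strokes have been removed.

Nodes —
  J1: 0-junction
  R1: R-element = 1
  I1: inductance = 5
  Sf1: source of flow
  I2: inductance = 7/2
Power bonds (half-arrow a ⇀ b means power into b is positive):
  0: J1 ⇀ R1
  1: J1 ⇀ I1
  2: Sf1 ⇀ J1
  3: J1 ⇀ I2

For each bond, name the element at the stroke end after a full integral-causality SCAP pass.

b0 |J1
b1 |I1
b2 |Sf1
b3 |I2

#2 |Sf1  (Sf1 fixes flow; stroke at Sf1)
#1 |I1  (I1 integral (f out))
#3 |I2  (I2: I, integral causality)
#0 |J1  (J1 needs exactly one e-in)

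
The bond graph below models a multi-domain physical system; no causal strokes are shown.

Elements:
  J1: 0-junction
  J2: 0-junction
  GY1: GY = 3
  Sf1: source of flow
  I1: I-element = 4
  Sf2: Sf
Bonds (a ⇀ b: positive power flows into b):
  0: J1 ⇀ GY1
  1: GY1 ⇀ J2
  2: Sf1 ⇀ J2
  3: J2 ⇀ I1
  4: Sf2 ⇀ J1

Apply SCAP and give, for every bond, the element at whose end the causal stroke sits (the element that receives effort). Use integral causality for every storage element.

bond 0 stroke at J1
bond 1 stroke at J2
bond 2 stroke at Sf1
bond 3 stroke at I1
bond 4 stroke at Sf2

b2 stroke→Sf1  (Sf1: flow source, stroke at near end)
b4 stroke→Sf2  (Sf2 fixes flow; stroke at Sf2)
b0 stroke→J1  (J1: last free bond brings effort in)
b1 stroke→J2  (through GY1, causality inverts; strokes same side of GY1)
b3 stroke→I1  (J2: bond 1 brought effort, rest push out)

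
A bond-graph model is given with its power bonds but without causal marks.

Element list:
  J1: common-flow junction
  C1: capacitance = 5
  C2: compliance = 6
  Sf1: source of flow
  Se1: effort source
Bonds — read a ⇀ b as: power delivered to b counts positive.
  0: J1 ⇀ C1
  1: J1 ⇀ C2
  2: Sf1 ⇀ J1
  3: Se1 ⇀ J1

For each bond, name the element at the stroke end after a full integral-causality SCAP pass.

β2 →Sf1  (Sf1 (Sf) sets flow on bond)
β3 →J1  (Se1 (Se) sets effort on bond)
β0 →J1  (common-f at J1 fixed by 2)
β1 →J1  (1-jn J1 has f-setter on 2)

bond 0 →J1
bond 1 →J1
bond 2 →Sf1
bond 3 →J1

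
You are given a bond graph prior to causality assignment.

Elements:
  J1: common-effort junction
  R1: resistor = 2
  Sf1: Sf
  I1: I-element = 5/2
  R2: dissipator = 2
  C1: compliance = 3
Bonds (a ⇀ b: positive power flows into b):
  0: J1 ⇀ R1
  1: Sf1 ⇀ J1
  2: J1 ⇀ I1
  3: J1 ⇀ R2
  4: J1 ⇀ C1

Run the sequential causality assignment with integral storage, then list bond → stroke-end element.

#1 |Sf1  (Sf1 fixes flow; stroke at Sf1)
#2 |I1  (prefer integral on I1)
#4 |J1  (C1 integral (e out))
#0 |R1  (J1: bond 4 brought effort, rest push out)
#3 |R2  (0-jn J1 has e-setter on 4)

#0 |R1
#1 |Sf1
#2 |I1
#3 |R2
#4 |J1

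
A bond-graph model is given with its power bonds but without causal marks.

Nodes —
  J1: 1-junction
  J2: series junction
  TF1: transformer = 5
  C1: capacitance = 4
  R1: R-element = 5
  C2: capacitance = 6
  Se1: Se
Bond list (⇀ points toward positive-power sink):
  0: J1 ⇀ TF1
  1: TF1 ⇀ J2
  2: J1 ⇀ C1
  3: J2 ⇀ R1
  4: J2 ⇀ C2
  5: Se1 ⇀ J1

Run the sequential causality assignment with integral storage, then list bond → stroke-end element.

#5 stroke→J1  (Se1 (Se) sets effort on bond)
#2 stroke→J1  (C1 outputs effort q/C1)
#0 stroke→TF1  (only one flow-in slot at J1)
#1 stroke→J2  (through TF1, causality passes straight; one stroke at TF1)
#4 stroke→J2  (C2 integral (e out))
#3 stroke→R1  (closing 1-jn rule on J2)

bond 0 stroke at TF1
bond 1 stroke at J2
bond 2 stroke at J1
bond 3 stroke at R1
bond 4 stroke at J2
bond 5 stroke at J1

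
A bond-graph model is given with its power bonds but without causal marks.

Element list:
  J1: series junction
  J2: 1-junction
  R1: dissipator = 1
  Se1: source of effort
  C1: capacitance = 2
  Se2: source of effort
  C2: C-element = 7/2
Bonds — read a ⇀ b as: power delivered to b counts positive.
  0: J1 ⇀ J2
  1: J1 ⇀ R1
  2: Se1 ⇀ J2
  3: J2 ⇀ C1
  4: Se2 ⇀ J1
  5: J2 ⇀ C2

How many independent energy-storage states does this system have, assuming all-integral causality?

b2 →J2  (source Se1 imposes e)
b4 →J1  (Se2: effort source, stroke at far end)
b3 →J2  (C1 integral (e out))
b5 →J2  (C2 outputs effort q/C2)
b0 →J1  (closing 1-jn rule on J2)
b1 →R1  (only one flow-in slot at J1)

2  (C1, C2 all integral)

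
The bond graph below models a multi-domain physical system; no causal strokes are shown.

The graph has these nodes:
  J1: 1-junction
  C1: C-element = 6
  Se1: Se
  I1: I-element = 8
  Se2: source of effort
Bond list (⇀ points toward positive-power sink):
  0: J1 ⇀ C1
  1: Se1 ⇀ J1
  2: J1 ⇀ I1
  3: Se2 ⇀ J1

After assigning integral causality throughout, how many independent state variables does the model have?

2  (C1, I1 all integral)

bond 1 stroke at J1  (Se1: effort source, stroke at far end)
bond 3 stroke at J1  (Se2 (Se) sets effort on bond)
bond 0 stroke at J1  (prefer integral on C1)
bond 2 stroke at I1  (closing 1-jn rule on J1)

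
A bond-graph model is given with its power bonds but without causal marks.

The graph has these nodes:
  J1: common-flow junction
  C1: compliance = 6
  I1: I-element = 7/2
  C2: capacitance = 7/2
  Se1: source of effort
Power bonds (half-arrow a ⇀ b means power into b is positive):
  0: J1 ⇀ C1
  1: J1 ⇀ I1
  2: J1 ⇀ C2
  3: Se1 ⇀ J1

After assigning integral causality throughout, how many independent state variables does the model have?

β3 →J1  (Se1 (Se) sets effort on bond)
β0 →J1  (prefer integral on C1)
β1 →I1  (I1 outputs flow p/I1)
β2 →J1  (J1 flow already set via bond 1)

3  (C1, C2, I1 all integral)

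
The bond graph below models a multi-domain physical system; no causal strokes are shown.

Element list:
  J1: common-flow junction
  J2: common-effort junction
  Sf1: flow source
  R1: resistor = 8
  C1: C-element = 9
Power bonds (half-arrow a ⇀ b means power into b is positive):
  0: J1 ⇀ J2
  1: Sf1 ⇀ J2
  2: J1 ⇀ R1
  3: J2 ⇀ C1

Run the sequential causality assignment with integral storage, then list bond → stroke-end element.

β0 stroke→J1
β1 stroke→Sf1
β2 stroke→R1
β3 stroke→J2

bond 1 →Sf1  (Sf1 (Sf) sets flow on bond)
bond 3 →J2  (C1 integral (e out))
bond 0 →J1  (0-jn J2 has e-setter on 3)
bond 2 →R1  (closing 1-jn rule on J1)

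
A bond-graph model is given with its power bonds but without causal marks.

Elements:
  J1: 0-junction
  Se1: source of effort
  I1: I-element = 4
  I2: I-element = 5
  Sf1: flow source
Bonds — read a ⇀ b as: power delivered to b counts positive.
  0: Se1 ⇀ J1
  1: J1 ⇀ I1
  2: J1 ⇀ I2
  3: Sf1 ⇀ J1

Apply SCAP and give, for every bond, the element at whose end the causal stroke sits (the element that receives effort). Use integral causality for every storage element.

β0 stroke at J1
β1 stroke at I1
β2 stroke at I2
β3 stroke at Sf1

#0 stroke at J1  (Se1 fixes effort; stroke away)
#3 stroke at Sf1  (Sf1 (Sf) sets flow on bond)
#1 stroke at I1  (common-e at J1 fixed by 0)
#2 stroke at I2  (common-e at J1 fixed by 0)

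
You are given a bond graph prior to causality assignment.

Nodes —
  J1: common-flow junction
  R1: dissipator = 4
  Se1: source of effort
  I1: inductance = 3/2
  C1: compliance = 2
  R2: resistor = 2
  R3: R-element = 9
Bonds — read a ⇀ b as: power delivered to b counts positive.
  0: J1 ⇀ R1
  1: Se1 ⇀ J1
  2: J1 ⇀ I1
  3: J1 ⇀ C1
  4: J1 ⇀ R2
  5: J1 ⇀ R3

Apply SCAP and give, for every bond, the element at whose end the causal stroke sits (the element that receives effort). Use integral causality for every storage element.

bond 1 stroke at J1  (Se1 fixes effort; stroke away)
bond 2 stroke at I1  (I1 integral (f out))
bond 0 stroke at J1  (J1 flow already set via bond 2)
bond 3 stroke at J1  (1-jn J1 has f-setter on 2)
bond 4 stroke at J1  (1-jn J1 has f-setter on 2)
bond 5 stroke at J1  (J1: bond 2 brought flow, rest push out)

bond 0 |J1
bond 1 |J1
bond 2 |I1
bond 3 |J1
bond 4 |J1
bond 5 |J1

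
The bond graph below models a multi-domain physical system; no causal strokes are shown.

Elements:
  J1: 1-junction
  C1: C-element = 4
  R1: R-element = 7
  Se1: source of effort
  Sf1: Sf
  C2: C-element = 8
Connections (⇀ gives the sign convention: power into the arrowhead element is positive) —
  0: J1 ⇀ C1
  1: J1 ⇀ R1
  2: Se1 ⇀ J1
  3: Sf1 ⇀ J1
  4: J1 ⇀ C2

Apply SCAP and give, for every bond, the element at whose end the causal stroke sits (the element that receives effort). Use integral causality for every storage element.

#0 →J1
#1 →J1
#2 →J1
#3 →Sf1
#4 →J1

b2 stroke at J1  (Se1 fixes effort; stroke away)
b3 stroke at Sf1  (Sf1 (Sf) sets flow on bond)
b0 stroke at J1  (1-jn J1 has f-setter on 3)
b1 stroke at J1  (J1 flow already set via bond 3)
b4 stroke at J1  (J1 flow already set via bond 3)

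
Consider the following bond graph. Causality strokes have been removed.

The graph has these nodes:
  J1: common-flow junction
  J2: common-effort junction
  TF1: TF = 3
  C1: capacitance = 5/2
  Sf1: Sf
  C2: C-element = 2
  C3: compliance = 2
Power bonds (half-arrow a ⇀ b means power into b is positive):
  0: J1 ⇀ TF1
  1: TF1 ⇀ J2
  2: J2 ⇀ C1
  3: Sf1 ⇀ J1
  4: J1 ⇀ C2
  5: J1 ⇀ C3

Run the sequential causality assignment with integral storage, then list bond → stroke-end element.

bond 0 →J1
bond 1 →TF1
bond 2 →J2
bond 3 →Sf1
bond 4 →J1
bond 5 →J1

#3 stroke at Sf1  (Sf1: flow source, stroke at near end)
#0 stroke at J1  (common-f at J1 fixed by 3)
#4 stroke at J1  (J1: bond 3 brought flow, rest push out)
#5 stroke at J1  (J1: bond 3 brought flow, rest push out)
#1 stroke at TF1  (TF1 one-in-one-out from 0)
#2 stroke at J2  (closing 0-jn rule on J2)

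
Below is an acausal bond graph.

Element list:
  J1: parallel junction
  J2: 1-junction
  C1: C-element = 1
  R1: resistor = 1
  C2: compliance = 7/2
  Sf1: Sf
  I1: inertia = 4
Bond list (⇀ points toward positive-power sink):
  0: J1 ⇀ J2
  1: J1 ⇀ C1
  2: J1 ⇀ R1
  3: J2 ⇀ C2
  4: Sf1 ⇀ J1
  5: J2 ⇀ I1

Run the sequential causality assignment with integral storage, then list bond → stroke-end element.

β0 stroke at J2
β1 stroke at J1
β2 stroke at R1
β3 stroke at J2
β4 stroke at Sf1
β5 stroke at I1

β4 stroke at Sf1  (Sf1 fixes flow; stroke at Sf1)
β1 stroke at J1  (C1: C, integral causality)
β0 stroke at J2  (J1 effort already set via bond 1)
β2 stroke at R1  (common-e at J1 fixed by 1)
β3 stroke at J2  (C2 outputs effort q/C2)
β5 stroke at I1  (closing 1-jn rule on J2)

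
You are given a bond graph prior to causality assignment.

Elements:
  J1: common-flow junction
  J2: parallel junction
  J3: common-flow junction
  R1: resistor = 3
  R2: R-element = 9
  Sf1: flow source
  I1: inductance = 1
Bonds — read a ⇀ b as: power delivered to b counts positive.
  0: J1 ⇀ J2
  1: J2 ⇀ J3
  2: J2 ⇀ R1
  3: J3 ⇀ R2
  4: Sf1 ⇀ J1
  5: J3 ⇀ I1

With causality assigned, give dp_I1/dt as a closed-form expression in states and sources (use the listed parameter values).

dp_I1/dt = 3*F_Sf1 - 12*p_I1

β4 →Sf1  (source Sf1 imposes f)
β0 →J1  (common-f at J1 fixed by 4)
β5 →I1  (I1 integral (f out))
β1 →J3  (J3: bond 5 brought flow, rest push out)
β3 →J3  (1-jn J3 has f-setter on 5)
β2 →J2  (only one effort-in slot at J2)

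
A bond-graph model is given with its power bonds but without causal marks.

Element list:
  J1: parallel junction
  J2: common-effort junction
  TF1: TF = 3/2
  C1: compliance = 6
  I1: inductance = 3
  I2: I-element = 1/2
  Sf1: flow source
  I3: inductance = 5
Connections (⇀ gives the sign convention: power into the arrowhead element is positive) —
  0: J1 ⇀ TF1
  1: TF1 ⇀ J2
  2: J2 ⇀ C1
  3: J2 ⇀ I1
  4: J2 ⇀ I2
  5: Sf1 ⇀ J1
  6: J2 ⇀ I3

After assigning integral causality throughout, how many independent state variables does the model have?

4  (C1, I1, I2, I3 all integral)

#5 |Sf1  (source Sf1 imposes f)
#0 |J1  (closing 0-jn rule on J1)
#1 |TF1  (TF TF1: opposite of bond 0)
#2 |J2  (C1: C, integral causality)
#3 |I1  (0-jn J2 has e-setter on 2)
#4 |I2  (common-e at J2 fixed by 2)
#6 |I3  (common-e at J2 fixed by 2)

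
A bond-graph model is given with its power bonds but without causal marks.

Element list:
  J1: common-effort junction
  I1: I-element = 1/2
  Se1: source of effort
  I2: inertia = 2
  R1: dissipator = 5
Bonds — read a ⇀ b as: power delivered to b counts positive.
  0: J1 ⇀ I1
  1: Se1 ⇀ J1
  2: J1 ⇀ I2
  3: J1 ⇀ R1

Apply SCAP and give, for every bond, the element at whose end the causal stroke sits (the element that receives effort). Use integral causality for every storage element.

b1 stroke→J1  (source Se1 imposes e)
b0 stroke→I1  (common-e at J1 fixed by 1)
b2 stroke→I2  (0-jn J1 has e-setter on 1)
b3 stroke→R1  (common-e at J1 fixed by 1)

b0 |I1
b1 |J1
b2 |I2
b3 |R1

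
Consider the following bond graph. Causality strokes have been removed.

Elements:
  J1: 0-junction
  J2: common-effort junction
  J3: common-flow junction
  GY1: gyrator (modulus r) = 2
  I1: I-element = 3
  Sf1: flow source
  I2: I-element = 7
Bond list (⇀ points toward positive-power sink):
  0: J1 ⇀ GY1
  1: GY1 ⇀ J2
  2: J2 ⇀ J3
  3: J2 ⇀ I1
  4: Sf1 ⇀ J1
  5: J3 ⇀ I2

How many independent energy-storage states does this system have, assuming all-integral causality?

2  (I1, I2 all integral)

bond 4 stroke at Sf1  (Sf1: flow source, stroke at near end)
bond 0 stroke at J1  (closing 0-jn rule on J1)
bond 1 stroke at J2  (GY1 both-in/both-out from 0)
bond 2 stroke at J3  (J2 effort already set via bond 1)
bond 3 stroke at I1  (J2 effort already set via bond 1)
bond 5 stroke at I2  (J3 needs exactly one f-in)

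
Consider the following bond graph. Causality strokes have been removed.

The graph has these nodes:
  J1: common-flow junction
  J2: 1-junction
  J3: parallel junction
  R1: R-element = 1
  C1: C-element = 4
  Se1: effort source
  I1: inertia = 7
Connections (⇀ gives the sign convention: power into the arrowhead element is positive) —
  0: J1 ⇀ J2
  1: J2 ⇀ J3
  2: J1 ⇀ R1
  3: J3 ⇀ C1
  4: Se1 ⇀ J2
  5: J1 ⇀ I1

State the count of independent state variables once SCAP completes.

2  (C1, I1 all integral)

#4 →J2  (Se1 (Se) sets effort on bond)
#3 →J3  (C1: C, integral causality)
#1 →J2  (J3 effort already set via bond 3)
#0 →J1  (J2 needs exactly one f-in)
#5 →I1  (I1 outputs flow p/I1)
#2 →J1  (J1: bond 5 brought flow, rest push out)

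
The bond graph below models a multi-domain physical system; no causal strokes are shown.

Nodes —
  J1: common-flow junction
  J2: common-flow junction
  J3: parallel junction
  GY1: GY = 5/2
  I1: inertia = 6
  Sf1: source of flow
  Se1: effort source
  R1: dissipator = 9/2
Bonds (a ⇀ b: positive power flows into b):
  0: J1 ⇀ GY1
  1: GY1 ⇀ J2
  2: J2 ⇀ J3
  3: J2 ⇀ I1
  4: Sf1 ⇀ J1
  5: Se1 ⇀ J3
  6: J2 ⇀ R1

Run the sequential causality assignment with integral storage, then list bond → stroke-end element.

bond 4 |Sf1  (source Sf1 imposes f)
bond 5 |J3  (Se1: effort source, stroke at far end)
bond 0 |J1  (common-f at J1 fixed by 4)
bond 2 |J2  (J3 effort already set via bond 5)
bond 1 |J2  (GY1: gyrator matches bond 0)
bond 3 |I1  (I1: I, integral causality)
bond 6 |J2  (1-jn J2 has f-setter on 3)

β0 stroke→J1
β1 stroke→J2
β2 stroke→J2
β3 stroke→I1
β4 stroke→Sf1
β5 stroke→J3
β6 stroke→J2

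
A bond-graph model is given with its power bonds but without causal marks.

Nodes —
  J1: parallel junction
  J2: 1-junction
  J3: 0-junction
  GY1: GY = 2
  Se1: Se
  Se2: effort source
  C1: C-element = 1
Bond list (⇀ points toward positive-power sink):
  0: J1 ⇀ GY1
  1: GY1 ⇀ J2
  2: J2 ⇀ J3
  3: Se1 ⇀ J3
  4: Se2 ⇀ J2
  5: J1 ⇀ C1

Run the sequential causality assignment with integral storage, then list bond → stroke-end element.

β0 →GY1
β1 →GY1
β2 →J2
β3 →J3
β4 →J2
β5 →J1

β3 →J3  (Se1 (Se) sets effort on bond)
β4 →J2  (Se2: effort source, stroke at far end)
β2 →J2  (common-e at J3 fixed by 3)
β1 →GY1  (closing 1-jn rule on J2)
β0 →GY1  (through GY1, causality inverts; strokes same side of GY1)
β5 →J1  (only one effort-in slot at J1)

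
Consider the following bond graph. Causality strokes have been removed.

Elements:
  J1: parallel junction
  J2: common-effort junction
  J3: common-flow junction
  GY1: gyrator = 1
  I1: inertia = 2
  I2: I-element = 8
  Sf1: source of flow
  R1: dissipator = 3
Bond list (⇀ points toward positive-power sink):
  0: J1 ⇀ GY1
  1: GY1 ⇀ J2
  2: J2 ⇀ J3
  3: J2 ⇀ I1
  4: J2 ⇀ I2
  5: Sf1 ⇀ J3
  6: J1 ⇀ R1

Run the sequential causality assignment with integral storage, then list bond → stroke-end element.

bond 0 stroke→J1
bond 1 stroke→J2
bond 2 stroke→J3
bond 3 stroke→I1
bond 4 stroke→I2
bond 5 stroke→Sf1
bond 6 stroke→R1

β5 →Sf1  (source Sf1 imposes f)
β2 →J3  (1-jn J3 has f-setter on 5)
β3 →I1  (prefer integral on I1)
β4 →I2  (I2 integral (f out))
β1 →J2  (closing 0-jn rule on J2)
β0 →J1  (GY1: gyrator matches bond 1)
β6 →R1  (common-e at J1 fixed by 0)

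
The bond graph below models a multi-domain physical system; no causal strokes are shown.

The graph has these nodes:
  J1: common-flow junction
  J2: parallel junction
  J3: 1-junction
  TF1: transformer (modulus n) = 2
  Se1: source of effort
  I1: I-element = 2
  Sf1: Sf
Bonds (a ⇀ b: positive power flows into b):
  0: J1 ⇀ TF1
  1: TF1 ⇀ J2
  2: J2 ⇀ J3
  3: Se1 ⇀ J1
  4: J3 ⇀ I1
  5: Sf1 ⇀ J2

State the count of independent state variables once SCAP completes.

1  (I1 all integral)

β3 →J1  (Se1 (Se) sets effort on bond)
β5 →Sf1  (Sf1: flow source, stroke at near end)
β0 →TF1  (J1 needs exactly one f-in)
β1 →J2  (TF TF1: opposite of bond 0)
β2 →J3  (common-e at J2 fixed by 1)
β4 →I1  (J3 needs exactly one f-in)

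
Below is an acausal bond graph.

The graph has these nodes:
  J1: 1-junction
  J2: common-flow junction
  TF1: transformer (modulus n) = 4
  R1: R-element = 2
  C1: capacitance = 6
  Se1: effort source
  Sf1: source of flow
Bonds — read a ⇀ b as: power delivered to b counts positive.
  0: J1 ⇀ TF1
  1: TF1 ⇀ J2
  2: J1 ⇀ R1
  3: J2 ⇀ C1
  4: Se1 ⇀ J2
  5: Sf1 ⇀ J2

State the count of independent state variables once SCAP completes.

b4 →J2  (source Se1 imposes e)
b5 →Sf1  (source Sf1 imposes f)
b1 →J2  (J2: bond 5 brought flow, rest push out)
b3 →J2  (common-f at J2 fixed by 5)
b0 →TF1  (TF TF1: opposite of bond 1)
b2 →J1  (common-f at J1 fixed by 0)

1  (C1 all integral)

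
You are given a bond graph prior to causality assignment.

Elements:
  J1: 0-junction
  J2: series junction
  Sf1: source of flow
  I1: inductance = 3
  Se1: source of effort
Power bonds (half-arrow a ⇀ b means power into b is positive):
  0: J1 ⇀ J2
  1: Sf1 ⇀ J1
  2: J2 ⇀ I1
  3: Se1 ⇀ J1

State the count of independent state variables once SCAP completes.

β1 stroke→Sf1  (Sf1 (Sf) sets flow on bond)
β3 stroke→J1  (Se1 (Se) sets effort on bond)
β0 stroke→J2  (J1: bond 3 brought effort, rest push out)
β2 stroke→I1  (only one flow-in slot at J2)

1  (I1 all integral)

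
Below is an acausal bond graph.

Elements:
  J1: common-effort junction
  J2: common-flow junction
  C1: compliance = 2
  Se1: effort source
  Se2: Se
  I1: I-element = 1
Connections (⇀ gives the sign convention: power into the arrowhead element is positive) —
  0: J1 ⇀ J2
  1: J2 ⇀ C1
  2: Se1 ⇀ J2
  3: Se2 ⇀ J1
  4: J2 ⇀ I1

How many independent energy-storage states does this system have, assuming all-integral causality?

#2 |J2  (Se1 fixes effort; stroke away)
#3 |J1  (Se2 fixes effort; stroke away)
#0 |J2  (0-jn J1 has e-setter on 3)
#1 |J2  (C1 outputs effort q/C1)
#4 |I1  (only one flow-in slot at J2)

2  (C1, I1 all integral)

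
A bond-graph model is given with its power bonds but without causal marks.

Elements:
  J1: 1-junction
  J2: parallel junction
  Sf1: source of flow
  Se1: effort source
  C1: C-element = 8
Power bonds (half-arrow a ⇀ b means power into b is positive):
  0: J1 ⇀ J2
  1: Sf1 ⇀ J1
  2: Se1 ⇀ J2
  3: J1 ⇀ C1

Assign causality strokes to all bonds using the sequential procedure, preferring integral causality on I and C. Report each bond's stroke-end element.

β0 |J1
β1 |Sf1
β2 |J2
β3 |J1

bond 1 stroke at Sf1  (Sf1 (Sf) sets flow on bond)
bond 2 stroke at J2  (Se1 fixes effort; stroke away)
bond 0 stroke at J1  (J1: bond 1 brought flow, rest push out)
bond 3 stroke at J1  (J1 flow already set via bond 1)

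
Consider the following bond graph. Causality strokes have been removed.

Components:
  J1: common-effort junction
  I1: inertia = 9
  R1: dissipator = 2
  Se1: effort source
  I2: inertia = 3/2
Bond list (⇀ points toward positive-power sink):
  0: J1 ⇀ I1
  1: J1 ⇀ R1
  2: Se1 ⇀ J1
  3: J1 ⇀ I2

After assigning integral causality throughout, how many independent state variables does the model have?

2  (I1, I2 all integral)

β2 stroke→J1  (Se1 fixes effort; stroke away)
β0 stroke→I1  (J1: bond 2 brought effort, rest push out)
β1 stroke→R1  (J1 effort already set via bond 2)
β3 stroke→I2  (J1 effort already set via bond 2)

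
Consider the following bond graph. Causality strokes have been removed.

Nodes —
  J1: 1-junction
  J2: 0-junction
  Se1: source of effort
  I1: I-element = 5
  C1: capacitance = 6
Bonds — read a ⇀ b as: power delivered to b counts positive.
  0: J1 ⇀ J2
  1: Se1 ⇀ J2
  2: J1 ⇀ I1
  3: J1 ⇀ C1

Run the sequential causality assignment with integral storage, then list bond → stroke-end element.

β0 stroke at J1
β1 stroke at J2
β2 stroke at I1
β3 stroke at J1

#1 stroke→J2  (Se1 fixes effort; stroke away)
#0 stroke→J1  (J2: bond 1 brought effort, rest push out)
#2 stroke→I1  (I1: I, integral causality)
#3 stroke→J1  (J1 flow already set via bond 2)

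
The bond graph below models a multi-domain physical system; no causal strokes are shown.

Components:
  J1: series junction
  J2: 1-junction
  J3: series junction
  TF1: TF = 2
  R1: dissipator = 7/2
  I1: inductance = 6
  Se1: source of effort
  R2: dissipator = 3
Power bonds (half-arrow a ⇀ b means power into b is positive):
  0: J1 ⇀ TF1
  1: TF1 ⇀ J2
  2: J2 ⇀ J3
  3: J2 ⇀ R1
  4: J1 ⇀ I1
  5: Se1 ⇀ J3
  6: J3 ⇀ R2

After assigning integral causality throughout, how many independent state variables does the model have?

b5 →J3  (Se1 fixes effort; stroke away)
b4 →I1  (I1 outputs flow p/I1)
b0 →J1  (common-f at J1 fixed by 4)
b1 →TF1  (through TF1, causality passes straight; one stroke at TF1)
b2 →J2  (J2 flow already set via bond 1)
b3 →J2  (common-f at J2 fixed by 1)
b6 →J3  (1-jn J3 has f-setter on 2)

1  (I1 all integral)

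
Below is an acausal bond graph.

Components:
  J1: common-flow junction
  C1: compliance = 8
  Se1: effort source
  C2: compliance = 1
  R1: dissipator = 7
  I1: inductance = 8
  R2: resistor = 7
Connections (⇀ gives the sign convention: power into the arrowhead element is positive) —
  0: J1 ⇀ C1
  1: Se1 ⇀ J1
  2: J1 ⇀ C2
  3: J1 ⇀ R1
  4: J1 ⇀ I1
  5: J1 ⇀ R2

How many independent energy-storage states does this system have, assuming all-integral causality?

3  (C1, C2, I1 all integral)

b1 →J1  (Se1: effort source, stroke at far end)
b0 →J1  (prefer integral on C1)
b2 →J1  (C2 outputs effort q/C2)
b4 →I1  (prefer integral on I1)
b3 →J1  (J1 flow already set via bond 4)
b5 →J1  (J1 flow already set via bond 4)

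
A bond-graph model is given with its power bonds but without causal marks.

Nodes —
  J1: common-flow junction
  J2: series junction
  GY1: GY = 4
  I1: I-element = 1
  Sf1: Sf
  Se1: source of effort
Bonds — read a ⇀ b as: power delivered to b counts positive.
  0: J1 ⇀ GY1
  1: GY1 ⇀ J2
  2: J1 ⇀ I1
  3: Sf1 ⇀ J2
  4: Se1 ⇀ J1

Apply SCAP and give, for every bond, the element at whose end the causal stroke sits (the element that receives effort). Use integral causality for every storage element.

bond 0 stroke at J1
bond 1 stroke at J2
bond 2 stroke at I1
bond 3 stroke at Sf1
bond 4 stroke at J1

b3 stroke at Sf1  (Sf1 (Sf) sets flow on bond)
b4 stroke at J1  (Se1 fixes effort; stroke away)
b1 stroke at J2  (J2: bond 3 brought flow, rest push out)
b0 stroke at J1  (GY GY1: same side as bond 1)
b2 stroke at I1  (J1 needs exactly one f-in)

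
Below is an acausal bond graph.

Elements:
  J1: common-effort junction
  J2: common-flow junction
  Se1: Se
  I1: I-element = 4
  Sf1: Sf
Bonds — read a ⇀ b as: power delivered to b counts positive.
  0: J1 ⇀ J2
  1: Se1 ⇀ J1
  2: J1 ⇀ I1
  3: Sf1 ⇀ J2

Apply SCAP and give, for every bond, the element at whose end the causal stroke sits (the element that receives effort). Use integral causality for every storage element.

b0 |J2
b1 |J1
b2 |I1
b3 |Sf1

bond 1 |J1  (Se1: effort source, stroke at far end)
bond 3 |Sf1  (Sf1: flow source, stroke at near end)
bond 0 |J2  (common-e at J1 fixed by 1)
bond 2 |I1  (J1: bond 1 brought effort, rest push out)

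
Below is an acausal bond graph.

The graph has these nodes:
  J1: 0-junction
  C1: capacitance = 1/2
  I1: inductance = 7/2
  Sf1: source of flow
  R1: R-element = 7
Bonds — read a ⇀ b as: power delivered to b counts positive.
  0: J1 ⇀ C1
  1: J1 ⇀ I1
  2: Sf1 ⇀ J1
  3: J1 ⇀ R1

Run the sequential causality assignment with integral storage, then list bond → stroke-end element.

#2 stroke at Sf1  (source Sf1 imposes f)
#0 stroke at J1  (C1 integral (e out))
#1 stroke at I1  (J1 effort already set via bond 0)
#3 stroke at R1  (J1 effort already set via bond 0)

β0 |J1
β1 |I1
β2 |Sf1
β3 |R1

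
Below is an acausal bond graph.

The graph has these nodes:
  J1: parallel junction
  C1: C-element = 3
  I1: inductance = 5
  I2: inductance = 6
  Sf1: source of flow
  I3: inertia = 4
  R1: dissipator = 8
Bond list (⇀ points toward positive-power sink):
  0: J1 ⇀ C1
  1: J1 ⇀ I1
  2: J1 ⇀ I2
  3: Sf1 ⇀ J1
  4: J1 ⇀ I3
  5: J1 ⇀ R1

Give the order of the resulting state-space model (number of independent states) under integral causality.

4  (C1, I1, I2, I3 all integral)

bond 3 stroke at Sf1  (Sf1 (Sf) sets flow on bond)
bond 0 stroke at J1  (prefer integral on C1)
bond 1 stroke at I1  (0-jn J1 has e-setter on 0)
bond 2 stroke at I2  (common-e at J1 fixed by 0)
bond 4 stroke at I3  (common-e at J1 fixed by 0)
bond 5 stroke at R1  (J1 effort already set via bond 0)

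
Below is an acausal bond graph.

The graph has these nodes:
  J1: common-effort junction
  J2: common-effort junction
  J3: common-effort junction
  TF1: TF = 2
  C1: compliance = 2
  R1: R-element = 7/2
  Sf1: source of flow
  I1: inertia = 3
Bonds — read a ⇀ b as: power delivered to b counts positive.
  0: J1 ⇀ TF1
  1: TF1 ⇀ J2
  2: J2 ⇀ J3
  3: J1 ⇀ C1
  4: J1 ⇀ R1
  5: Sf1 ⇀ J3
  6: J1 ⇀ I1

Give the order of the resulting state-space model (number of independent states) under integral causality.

2  (C1, I1 all integral)

β5 stroke→Sf1  (Sf1: flow source, stroke at near end)
β2 stroke→J3  (closing 0-jn rule on J3)
β1 stroke→J2  (closing 0-jn rule on J2)
β0 stroke→TF1  (TF1: transformer flips bond 1)
β3 stroke→J1  (C1 outputs effort q/C1)
β4 stroke→R1  (J1 effort already set via bond 3)
β6 stroke→I1  (J1: bond 3 brought effort, rest push out)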